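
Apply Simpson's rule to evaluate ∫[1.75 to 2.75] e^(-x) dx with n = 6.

f(x) = e^(-x)
a = 1.75, b = 2.75, n = 6
h = (b - a)/n = 0.166667

Simpson's rule: (h/3)[f(x₀) + 4f(x₁) + 2f(x₂) + ... + f(xₙ)]

x_0 = 1.7500, f(x_0) = 0.173774, coefficient = 1
x_1 = 1.9167, f(x_1) = 0.147096, coefficient = 4
x_2 = 2.0833, f(x_2) = 0.124514, coefficient = 2
x_3 = 2.2500, f(x_3) = 0.105399, coefficient = 4
x_4 = 2.4167, f(x_4) = 0.089219, coefficient = 2
x_5 = 2.5833, f(x_5) = 0.075522, coefficient = 4
x_6 = 2.7500, f(x_6) = 0.063928, coefficient = 1

I ≈ (0.166667/3) × 1.977238 = 0.109847
Exact value: 0.109846
Error: 0.000000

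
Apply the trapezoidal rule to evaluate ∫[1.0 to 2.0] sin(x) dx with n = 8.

f(x) = sin(x)
a = 1.0, b = 2.0, n = 8
h = (b - a)/n = 0.125000

Trapezoidal rule: (h/2)[f(x₀) + 2f(x₁) + 2f(x₂) + ... + f(xₙ)]

x_0 = 1.0000, f(x_0) = 0.841471, coefficient = 1
x_1 = 1.1250, f(x_1) = 0.902268, coefficient = 2
x_2 = 1.2500, f(x_2) = 0.948985, coefficient = 2
x_3 = 1.3750, f(x_3) = 0.980893, coefficient = 2
x_4 = 1.5000, f(x_4) = 0.997495, coefficient = 2
x_5 = 1.6250, f(x_5) = 0.998531, coefficient = 2
x_6 = 1.7500, f(x_6) = 0.983986, coefficient = 2
x_7 = 1.8750, f(x_7) = 0.954086, coefficient = 2
x_8 = 2.0000, f(x_8) = 0.909297, coefficient = 1

I ≈ (0.125000/2) × 15.283255 = 0.955203
Exact value: 0.956449
Error: 0.001246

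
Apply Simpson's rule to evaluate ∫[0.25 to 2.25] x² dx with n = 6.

f(x) = x²
a = 0.25, b = 2.25, n = 6
h = (b - a)/n = 0.333333

Simpson's rule: (h/3)[f(x₀) + 4f(x₁) + 2f(x₂) + ... + f(xₙ)]

x_0 = 0.2500, f(x_0) = 0.062500, coefficient = 1
x_1 = 0.5833, f(x_1) = 0.340278, coefficient = 4
x_2 = 0.9167, f(x_2) = 0.840278, coefficient = 2
x_3 = 1.2500, f(x_3) = 1.562500, coefficient = 4
x_4 = 1.5833, f(x_4) = 2.506944, coefficient = 2
x_5 = 1.9167, f(x_5) = 3.673611, coefficient = 4
x_6 = 2.2500, f(x_6) = 5.062500, coefficient = 1

I ≈ (0.333333/3) × 34.125000 = 3.791667
Exact value: 3.791667
Error: 0.000000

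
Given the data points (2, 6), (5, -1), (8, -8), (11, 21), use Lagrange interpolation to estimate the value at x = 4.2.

Lagrange interpolation formula:
P(x) = Σ yᵢ × Lᵢ(x)
where Lᵢ(x) = Π_{j≠i} (x - xⱼ)/(xᵢ - xⱼ)

L_0(4.2) = (4.2 - 5)/(2 - 5) × (4.2 - 8)/(2 - 8) × (4.2 - 11)/(2 - 11) = 0.127605
L_1(4.2) = (4.2 - 2)/(5 - 2) × (4.2 - 8)/(5 - 8) × (4.2 - 11)/(5 - 11) = 1.052741
L_2(4.2) = (4.2 - 2)/(8 - 2) × (4.2 - 5)/(8 - 5) × (4.2 - 11)/(8 - 11) = -0.221630
L_3(4.2) = (4.2 - 2)/(11 - 2) × (4.2 - 5)/(11 - 5) × (4.2 - 8)/(11 - 8) = 0.041284

P(4.2) = 6×L_0(4.2) + (-1)×L_1(4.2) + (-8)×L_2(4.2) + 21×L_3(4.2)
P(4.2) = 2.352889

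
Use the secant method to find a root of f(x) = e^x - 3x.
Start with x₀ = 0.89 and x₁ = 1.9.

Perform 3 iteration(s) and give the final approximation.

f(x) = e^x - 3x
x₀ = 0.89, x₁ = 1.9

Secant formula: x_{n+1} = x_n - f(x_n)(x_n - x_{n-1})/(f(x_n) - f(x_{n-1}))

Iteration 1:
  f(0.890000) = -0.234870
  f(1.900000) = 0.985894
  x_2 = 1.900000 - 0.985894×(1.900000 - 0.890000)/(0.985894 - (-0.234870))
       = 1.084320
Iteration 2:
  f(1.900000) = 0.985894
  f(1.084320) = -0.295532
  x_3 = 1.084320 - (-0.295532)×(1.084320 - 1.900000)/(-0.295532 - 0.985894)
       = 1.272438
Iteration 3:
  f(1.084320) = -0.295532
  f(1.272438) = -0.247769
  x_4 = 1.272438 - (-0.247769)×(1.272438 - 1.084320)/(-0.247769 - (-0.295532))
       = 2.248307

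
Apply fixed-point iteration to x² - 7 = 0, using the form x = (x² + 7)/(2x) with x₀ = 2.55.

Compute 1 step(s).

Equation: x² - 7 = 0
Fixed-point form: x = (x² + 7)/(2x)
x₀ = 2.55

x_1 = g(2.550000) = 2.647549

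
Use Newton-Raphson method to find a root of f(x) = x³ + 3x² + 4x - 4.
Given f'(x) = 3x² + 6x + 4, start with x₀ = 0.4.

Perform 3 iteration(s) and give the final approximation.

f(x) = x³ + 3x² + 4x - 4
f'(x) = 3x² + 6x + 4
x₀ = 0.4

Newton-Raphson formula: x_{n+1} = x_n - f(x_n)/f'(x_n)

Iteration 1:
  f(0.400000) = -1.856000
  f'(0.400000) = 6.880000
  x_1 = 0.400000 - (-1.856000)/6.880000 = 0.669767
Iteration 2:
  f(0.669767) = 0.325285
  f'(0.669767) = 9.364370
  x_2 = 0.669767 - 0.325285/9.364370 = 0.635031
Iteration 3:
  f(0.635031) = 0.006002
  f'(0.635031) = 9.019979
  x_3 = 0.635031 - 0.006002/9.019979 = 0.634366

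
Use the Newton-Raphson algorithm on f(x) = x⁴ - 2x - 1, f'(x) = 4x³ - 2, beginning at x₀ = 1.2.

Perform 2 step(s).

f(x) = x⁴ - 2x - 1
f'(x) = 4x³ - 2
x₀ = 1.2

Newton-Raphson formula: x_{n+1} = x_n - f(x_n)/f'(x_n)

Iteration 1:
  f(1.200000) = -1.326400
  f'(1.200000) = 4.912000
  x_1 = 1.200000 - (-1.326400)/4.912000 = 1.470033
Iteration 2:
  f(1.470033) = 0.729838
  f'(1.470033) = 10.706937
  x_2 = 1.470033 - 0.729838/10.706937 = 1.401868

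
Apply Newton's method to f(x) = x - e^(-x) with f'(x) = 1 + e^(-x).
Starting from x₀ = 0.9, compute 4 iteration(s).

f(x) = x - e^(-x)
f'(x) = 1 + e^(-x)
x₀ = 0.9

Newton-Raphson formula: x_{n+1} = x_n - f(x_n)/f'(x_n)

Iteration 1:
  f(0.900000) = 0.493430
  f'(0.900000) = 1.406570
  x_1 = 0.900000 - 0.493430/1.406570 = 0.549196
Iteration 2:
  f(0.549196) = -0.028218
  f'(0.549196) = 1.577414
  x_2 = 0.549196 - (-0.028218)/1.577414 = 0.567085
Iteration 3:
  f(0.567085) = -0.000092
  f'(0.567085) = 1.567177
  x_3 = 0.567085 - (-0.000092)/1.567177 = 0.567143
Iteration 4:
  f(0.567143) = 0.000000
  f'(0.567143) = 1.567143
  x_4 = 0.567143 - 0.000000/1.567143 = 0.567143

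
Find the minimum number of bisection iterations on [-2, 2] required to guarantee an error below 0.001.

We need (b-a)/2^n ≤ 0.001
(2 - (-2))/2^n ≤ 0.001
4/2^n ≤ 0.001
2^n ≥ 4000
n ≥ log₂(4000) = 11.97
n ≥ 12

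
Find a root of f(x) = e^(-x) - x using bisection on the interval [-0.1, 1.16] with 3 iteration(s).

f(x) = e^(-x) - x
Initial interval: [-0.1, 1.16]

Iteration 1:
  c_1 = (-0.100000 + 1.160000)/2 = 0.530000
  f(c_1) = f(0.530000) = 0.058605
  f(a) × f(c) ≥ 0, new interval: [0.530000, 1.160000]
Iteration 2:
  c_2 = (0.530000 + 1.160000)/2 = 0.845000
  f(c_2) = f(0.845000) = -0.415443
  f(a) × f(c) < 0, new interval: [0.530000, 0.845000]
Iteration 3:
  c_3 = (0.530000 + 0.845000)/2 = 0.687500
  f(c_3) = f(0.687500) = -0.184668
  f(a) × f(c) < 0, new interval: [0.530000, 0.687500]

After 3 iteration(s), the approximation is c_3 = 0.687500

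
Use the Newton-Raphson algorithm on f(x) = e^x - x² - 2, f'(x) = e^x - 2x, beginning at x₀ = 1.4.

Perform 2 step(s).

f(x) = e^x - x² - 2
f'(x) = e^x - 2x
x₀ = 1.4

Newton-Raphson formula: x_{n+1} = x_n - f(x_n)/f'(x_n)

Iteration 1:
  f(1.400000) = 0.095200
  f'(1.400000) = 1.255200
  x_1 = 1.400000 - 0.095200/1.255200 = 1.324156
Iteration 2:
  f(1.324156) = 0.005622
  f'(1.324156) = 1.110699
  x_2 = 1.324156 - 0.005622/1.110699 = 1.319094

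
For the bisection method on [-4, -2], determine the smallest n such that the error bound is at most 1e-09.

We need (b-a)/2^n ≤ 1e-09
(-2 - (-4))/2^n ≤ 1e-09
2/2^n ≤ 1e-09
2^n ≥ 2000000000
n ≥ log₂(2000000000) = 30.90
n ≥ 31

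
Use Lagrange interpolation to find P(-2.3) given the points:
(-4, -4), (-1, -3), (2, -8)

Lagrange interpolation formula:
P(x) = Σ yᵢ × Lᵢ(x)
where Lᵢ(x) = Π_{j≠i} (x - xⱼ)/(xᵢ - xⱼ)

L_0(-2.3) = (-2.3 - (-1))/(-4 - (-1)) × (-2.3 - 2)/(-4 - 2) = 0.310556
L_1(-2.3) = (-2.3 - (-4))/(-1 - (-4)) × (-2.3 - 2)/(-1 - 2) = 0.812222
L_2(-2.3) = (-2.3 - (-4))/(2 - (-4)) × (-2.3 - (-1))/(2 - (-1)) = -0.122778

P(-2.3) = (-4)×L_0(-2.3) + (-3)×L_1(-2.3) + (-8)×L_2(-2.3)
P(-2.3) = -2.696667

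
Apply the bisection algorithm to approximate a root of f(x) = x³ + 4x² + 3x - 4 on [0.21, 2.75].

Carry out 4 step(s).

f(x) = x³ + 4x² + 3x - 4
Initial interval: [0.21, 2.75]

Iteration 1:
  c_1 = (0.210000 + 2.750000)/2 = 1.480000
  f(c_1) = f(1.480000) = 12.443392
  f(a) × f(c) < 0, new interval: [0.210000, 1.480000]
Iteration 2:
  c_2 = (0.210000 + 1.480000)/2 = 0.845000
  f(c_2) = f(0.845000) = 1.994451
  f(a) × f(c) < 0, new interval: [0.210000, 0.845000]
Iteration 3:
  c_3 = (0.210000 + 0.845000)/2 = 0.527500
  f(c_3) = f(0.527500) = -1.157695
  f(a) × f(c) ≥ 0, new interval: [0.527500, 0.845000]
Iteration 4:
  c_4 = (0.527500 + 0.845000)/2 = 0.686250
  f(c_4) = f(0.686250) = 0.265688
  f(a) × f(c) < 0, new interval: [0.527500, 0.686250]

After 4 iteration(s), the approximation is c_4 = 0.686250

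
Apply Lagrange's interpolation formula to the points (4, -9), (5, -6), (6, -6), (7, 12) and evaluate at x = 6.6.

Lagrange interpolation formula:
P(x) = Σ yᵢ × Lᵢ(x)
where Lᵢ(x) = Π_{j≠i} (x - xⱼ)/(xᵢ - xⱼ)

L_0(6.6) = (6.6 - 5)/(4 - 5) × (6.6 - 6)/(4 - 6) × (6.6 - 7)/(4 - 7) = 0.064000
L_1(6.6) = (6.6 - 4)/(5 - 4) × (6.6 - 6)/(5 - 6) × (6.6 - 7)/(5 - 7) = -0.312000
L_2(6.6) = (6.6 - 4)/(6 - 4) × (6.6 - 5)/(6 - 5) × (6.6 - 7)/(6 - 7) = 0.832000
L_3(6.6) = (6.6 - 4)/(7 - 4) × (6.6 - 5)/(7 - 5) × (6.6 - 6)/(7 - 6) = 0.416000

P(6.6) = (-9)×L_0(6.6) + (-6)×L_1(6.6) + (-6)×L_2(6.6) + 12×L_3(6.6)
P(6.6) = 1.296000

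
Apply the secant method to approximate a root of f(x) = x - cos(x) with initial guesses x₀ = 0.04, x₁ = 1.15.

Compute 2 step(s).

f(x) = x - cos(x)
x₀ = 0.04, x₁ = 1.15

Secant formula: x_{n+1} = x_n - f(x_n)(x_n - x_{n-1})/(f(x_n) - f(x_{n-1}))

Iteration 1:
  f(0.040000) = -0.959200
  f(1.150000) = 0.741513
  x_2 = 1.150000 - 0.741513×(1.150000 - 0.040000)/(0.741513 - (-0.959200))
       = 0.666039
Iteration 2:
  f(1.150000) = 0.741513
  f(0.666039) = -0.120237
  x_3 = 0.666039 - (-0.120237)×(0.666039 - 1.150000)/(-0.120237 - 0.741513)
       = 0.733564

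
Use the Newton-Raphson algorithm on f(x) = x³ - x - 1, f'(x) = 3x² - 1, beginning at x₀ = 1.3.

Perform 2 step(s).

f(x) = x³ - x - 1
f'(x) = 3x² - 1
x₀ = 1.3

Newton-Raphson formula: x_{n+1} = x_n - f(x_n)/f'(x_n)

Iteration 1:
  f(1.300000) = -0.103000
  f'(1.300000) = 4.070000
  x_1 = 1.300000 - (-0.103000)/4.070000 = 1.325307
Iteration 2:
  f(1.325307) = 0.002514
  f'(1.325307) = 4.269317
  x_2 = 1.325307 - 0.002514/4.269317 = 1.324718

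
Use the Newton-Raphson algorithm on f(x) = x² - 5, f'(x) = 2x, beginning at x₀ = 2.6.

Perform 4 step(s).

f(x) = x² - 5
f'(x) = 2x
x₀ = 2.6

Newton-Raphson formula: x_{n+1} = x_n - f(x_n)/f'(x_n)

Iteration 1:
  f(2.600000) = 1.760000
  f'(2.600000) = 5.200000
  x_1 = 2.600000 - 1.760000/5.200000 = 2.261538
Iteration 2:
  f(2.261538) = 0.114556
  f'(2.261538) = 4.523077
  x_2 = 2.261538 - 0.114556/4.523077 = 2.236211
Iteration 3:
  f(2.236211) = 0.000641
  f'(2.236211) = 4.472423
  x_3 = 2.236211 - 0.000641/4.472423 = 2.236068
Iteration 4:
  f(2.236068) = 0.000000
  f'(2.236068) = 4.472136
  x_4 = 2.236068 - 0.000000/4.472136 = 2.236068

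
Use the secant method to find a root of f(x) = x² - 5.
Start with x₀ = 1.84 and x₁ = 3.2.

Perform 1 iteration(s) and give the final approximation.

f(x) = x² - 5
x₀ = 1.84, x₁ = 3.2

Secant formula: x_{n+1} = x_n - f(x_n)(x_n - x_{n-1})/(f(x_n) - f(x_{n-1}))

Iteration 1:
  f(1.840000) = -1.614400
  f(3.200000) = 5.240000
  x_2 = 3.200000 - 5.240000×(3.200000 - 1.840000)/(5.240000 - (-1.614400))
       = 2.160317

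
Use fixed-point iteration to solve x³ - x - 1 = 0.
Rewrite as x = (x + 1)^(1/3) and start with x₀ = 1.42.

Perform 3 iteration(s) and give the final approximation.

Equation: x³ - x - 1 = 0
Fixed-point form: x = (x + 1)^(1/3)
x₀ = 1.42

x_1 = g(1.420000) = 1.342575
x_2 = g(1.342575) = 1.328101
x_3 = g(1.328101) = 1.325360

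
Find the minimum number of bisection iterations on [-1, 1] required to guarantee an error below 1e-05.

We need (b-a)/2^n ≤ 1e-05
(1 - (-1))/2^n ≤ 1e-05
2/2^n ≤ 1e-05
2^n ≥ 200000
n ≥ log₂(200000) = 17.61
n ≥ 18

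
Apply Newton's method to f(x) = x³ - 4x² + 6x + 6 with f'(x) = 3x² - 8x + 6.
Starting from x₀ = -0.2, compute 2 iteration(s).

f(x) = x³ - 4x² + 6x + 6
f'(x) = 3x² - 8x + 6
x₀ = -0.2

Newton-Raphson formula: x_{n+1} = x_n - f(x_n)/f'(x_n)

Iteration 1:
  f(-0.200000) = 4.632000
  f'(-0.200000) = 7.720000
  x_1 = -0.200000 - 4.632000/7.720000 = -0.800000
Iteration 2:
  f(-0.800000) = -1.872000
  f'(-0.800000) = 14.320000
  x_2 = -0.800000 - (-1.872000)/14.320000 = -0.669274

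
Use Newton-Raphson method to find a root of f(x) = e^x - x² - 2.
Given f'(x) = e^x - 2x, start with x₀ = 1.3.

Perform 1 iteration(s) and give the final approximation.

f(x) = e^x - x² - 2
f'(x) = e^x - 2x
x₀ = 1.3

Newton-Raphson formula: x_{n+1} = x_n - f(x_n)/f'(x_n)

Iteration 1:
  f(1.300000) = -0.020703
  f'(1.300000) = 1.069297
  x_1 = 1.300000 - (-0.020703)/1.069297 = 1.319362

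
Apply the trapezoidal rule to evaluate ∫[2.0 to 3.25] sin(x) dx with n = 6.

f(x) = sin(x)
a = 2.0, b = 3.25, n = 6
h = (b - a)/n = 0.208333

Trapezoidal rule: (h/2)[f(x₀) + 2f(x₁) + 2f(x₂) + ... + f(xₙ)]

x_0 = 2.0000, f(x_0) = 0.909297, coefficient = 1
x_1 = 2.2083, f(x_1) = 0.803564, coefficient = 2
x_2 = 2.4167, f(x_2) = 0.663080, coefficient = 2
x_3 = 2.6250, f(x_3) = 0.493920, coefficient = 2
x_4 = 2.8333, f(x_4) = 0.303400, coefficient = 2
x_5 = 3.0417, f(x_5) = 0.099760, coefficient = 2
x_6 = 3.2500, f(x_6) = -0.108195, coefficient = 1

I ≈ (0.208333/2) × 5.528552 = 0.575891
Exact value: 0.577983
Error: 0.002092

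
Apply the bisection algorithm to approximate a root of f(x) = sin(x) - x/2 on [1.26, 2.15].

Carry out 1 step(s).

f(x) = sin(x) - x/2
Initial interval: [1.26, 2.15]

Iteration 1:
  c_1 = (1.260000 + 2.150000)/2 = 1.705000
  f(c_1) = f(1.705000) = 0.138508
  f(a) × f(c) ≥ 0, new interval: [1.705000, 2.150000]

After 1 iteration(s), the approximation is c_1 = 1.705000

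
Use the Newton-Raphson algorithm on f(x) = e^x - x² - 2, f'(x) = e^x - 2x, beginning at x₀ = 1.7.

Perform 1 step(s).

f(x) = e^x - x² - 2
f'(x) = e^x - 2x
x₀ = 1.7

Newton-Raphson formula: x_{n+1} = x_n - f(x_n)/f'(x_n)

Iteration 1:
  f(1.700000) = 0.583947
  f'(1.700000) = 2.073947
  x_1 = 1.700000 - 0.583947/2.073947 = 1.418437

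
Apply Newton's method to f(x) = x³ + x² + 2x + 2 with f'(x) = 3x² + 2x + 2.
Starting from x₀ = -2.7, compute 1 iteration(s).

f(x) = x³ + x² + 2x + 2
f'(x) = 3x² + 2x + 2
x₀ = -2.7

Newton-Raphson formula: x_{n+1} = x_n - f(x_n)/f'(x_n)

Iteration 1:
  f(-2.700000) = -15.793000
  f'(-2.700000) = 18.470000
  x_1 = -2.700000 - (-15.793000)/18.470000 = -1.844938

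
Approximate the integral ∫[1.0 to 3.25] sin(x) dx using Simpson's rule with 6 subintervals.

f(x) = sin(x)
a = 1.0, b = 3.25, n = 6
h = (b - a)/n = 0.375000

Simpson's rule: (h/3)[f(x₀) + 4f(x₁) + 2f(x₂) + ... + f(xₙ)]

x_0 = 1.0000, f(x_0) = 0.841471, coefficient = 1
x_1 = 1.3750, f(x_1) = 0.980893, coefficient = 4
x_2 = 1.7500, f(x_2) = 0.983986, coefficient = 2
x_3 = 2.1250, f(x_3) = 0.850320, coefficient = 4
x_4 = 2.5000, f(x_4) = 0.598472, coefficient = 2
x_5 = 2.8750, f(x_5) = 0.263446, coefficient = 4
x_6 = 3.2500, f(x_6) = -0.108195, coefficient = 1

I ≈ (0.375000/3) × 12.276827 = 1.534603
Exact value: 1.534432
Error: 0.000171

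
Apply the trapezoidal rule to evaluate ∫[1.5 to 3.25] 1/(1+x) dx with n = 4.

f(x) = 1/(1+x)
a = 1.5, b = 3.25, n = 4
h = (b - a)/n = 0.437500

Trapezoidal rule: (h/2)[f(x₀) + 2f(x₁) + 2f(x₂) + ... + f(xₙ)]

x_0 = 1.5000, f(x_0) = 0.400000, coefficient = 1
x_1 = 1.9375, f(x_1) = 0.340426, coefficient = 2
x_2 = 2.3750, f(x_2) = 0.296296, coefficient = 2
x_3 = 2.8125, f(x_3) = 0.262295, coefficient = 2
x_4 = 3.2500, f(x_4) = 0.235294, coefficient = 1

I ≈ (0.437500/2) × 2.433328 = 0.532290
Exact value: 0.530628
Error: 0.001662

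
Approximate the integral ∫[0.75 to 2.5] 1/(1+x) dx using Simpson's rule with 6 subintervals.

f(x) = 1/(1+x)
a = 0.75, b = 2.5, n = 6
h = (b - a)/n = 0.291667

Simpson's rule: (h/3)[f(x₀) + 4f(x₁) + 2f(x₂) + ... + f(xₙ)]

x_0 = 0.7500, f(x_0) = 0.571429, coefficient = 1
x_1 = 1.0417, f(x_1) = 0.489796, coefficient = 4
x_2 = 1.3333, f(x_2) = 0.428571, coefficient = 2
x_3 = 1.6250, f(x_3) = 0.380952, coefficient = 4
x_4 = 1.9167, f(x_4) = 0.342857, coefficient = 2
x_5 = 2.2083, f(x_5) = 0.311688, coefficient = 4
x_6 = 2.5000, f(x_6) = 0.285714, coefficient = 1

I ≈ (0.291667/3) × 7.129746 = 0.693170
Exact value: 0.693147
Error: 0.000023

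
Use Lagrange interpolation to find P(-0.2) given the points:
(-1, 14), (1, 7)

Lagrange interpolation formula:
P(x) = Σ yᵢ × Lᵢ(x)
where Lᵢ(x) = Π_{j≠i} (x - xⱼ)/(xᵢ - xⱼ)

L_0(-0.2) = (-0.2 - 1)/(-1 - 1) = 0.600000
L_1(-0.2) = (-0.2 - (-1))/(1 - (-1)) = 0.400000

P(-0.2) = 14×L_0(-0.2) + 7×L_1(-0.2)
P(-0.2) = 11.200000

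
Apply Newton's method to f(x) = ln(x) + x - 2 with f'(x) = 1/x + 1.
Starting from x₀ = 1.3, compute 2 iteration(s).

f(x) = ln(x) + x - 2
f'(x) = 1/x + 1
x₀ = 1.3

Newton-Raphson formula: x_{n+1} = x_n - f(x_n)/f'(x_n)

Iteration 1:
  f(1.300000) = -0.437636
  f'(1.300000) = 1.769231
  x_1 = 1.300000 - (-0.437636)/1.769231 = 1.547359
Iteration 2:
  f(1.547359) = -0.016091
  f'(1.547359) = 1.646262
  x_2 = 1.547359 - (-0.016091)/1.646262 = 1.557134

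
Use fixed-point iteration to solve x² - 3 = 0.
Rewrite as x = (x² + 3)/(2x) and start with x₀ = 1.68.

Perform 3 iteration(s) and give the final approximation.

Equation: x² - 3 = 0
Fixed-point form: x = (x² + 3)/(2x)
x₀ = 1.68

x_1 = g(1.680000) = 1.732857
x_2 = g(1.732857) = 1.732051
x_3 = g(1.732051) = 1.732051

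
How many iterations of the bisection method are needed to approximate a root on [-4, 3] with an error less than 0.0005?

We need (b-a)/2^n ≤ 0.0005
(3 - (-4))/2^n ≤ 0.0005
7/2^n ≤ 0.0005
2^n ≥ 14000
n ≥ log₂(14000) = 13.77
n ≥ 14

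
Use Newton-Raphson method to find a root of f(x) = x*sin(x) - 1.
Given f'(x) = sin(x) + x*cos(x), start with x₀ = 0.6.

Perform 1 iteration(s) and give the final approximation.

f(x) = x*sin(x) - 1
f'(x) = sin(x) + x*cos(x)
x₀ = 0.6

Newton-Raphson formula: x_{n+1} = x_n - f(x_n)/f'(x_n)

Iteration 1:
  f(0.600000) = -0.661215
  f'(0.600000) = 1.059844
  x_1 = 0.600000 - (-0.661215)/1.059844 = 1.223879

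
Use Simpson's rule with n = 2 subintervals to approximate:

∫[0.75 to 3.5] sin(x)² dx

f(x) = sin(x)²
a = 0.75, b = 3.5, n = 2
h = (b - a)/n = 1.375000

Simpson's rule: (h/3)[f(x₀) + 4f(x₁) + 2f(x₂) + ... + f(xₙ)]

x_0 = 0.7500, f(x_0) = 0.464631, coefficient = 1
x_1 = 2.1250, f(x_1) = 0.723044, coefficient = 4
x_2 = 3.5000, f(x_2) = 0.123049, coefficient = 1

I ≈ (1.375000/3) × 3.479855 = 1.594934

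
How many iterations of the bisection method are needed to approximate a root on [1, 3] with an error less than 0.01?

We need (b-a)/2^n ≤ 0.01
(3 - 1)/2^n ≤ 0.01
2/2^n ≤ 0.01
2^n ≥ 200
n ≥ log₂(200) = 7.64
n ≥ 8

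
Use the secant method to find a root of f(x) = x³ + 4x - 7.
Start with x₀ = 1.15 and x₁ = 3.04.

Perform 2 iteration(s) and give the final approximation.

f(x) = x³ + 4x - 7
x₀ = 1.15, x₁ = 3.04

Secant formula: x_{n+1} = x_n - f(x_n)(x_n - x_{n-1})/(f(x_n) - f(x_{n-1}))

Iteration 1:
  f(1.150000) = -0.879125
  f(3.040000) = 33.254464
  x_2 = 3.040000 - 33.254464×(3.040000 - 1.150000)/(33.254464 - (-0.879125))
       = 1.198678
Iteration 2:
  f(3.040000) = 33.254464
  f(1.198678) = -0.482995
  x_3 = 1.198678 - (-0.482995)×(1.198678 - 3.040000)/(-0.482995 - 33.254464)
       = 1.225039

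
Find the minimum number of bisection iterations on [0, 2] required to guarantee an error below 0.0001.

We need (b-a)/2^n ≤ 0.0001
(2 - 0)/2^n ≤ 0.0001
2/2^n ≤ 0.0001
2^n ≥ 20000
n ≥ log₂(20000) = 14.29
n ≥ 15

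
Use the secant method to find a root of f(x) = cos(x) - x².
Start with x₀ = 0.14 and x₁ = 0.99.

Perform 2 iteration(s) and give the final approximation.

f(x) = cos(x) - x²
x₀ = 0.14, x₁ = 0.99

Secant formula: x_{n+1} = x_n - f(x_n)(x_n - x_{n-1})/(f(x_n) - f(x_{n-1}))

Iteration 1:
  f(0.140000) = 0.970616
  f(0.990000) = -0.431410
  x_2 = 0.990000 - (-0.431410)×(0.990000 - 0.140000)/(-0.431410 - 0.970616)
       = 0.728451
Iteration 2:
  f(0.990000) = -0.431410
  f(0.728451) = 0.215566
  x_3 = 0.728451 - 0.215566×(0.728451 - 0.990000)/(0.215566 - (-0.431410))
       = 0.815596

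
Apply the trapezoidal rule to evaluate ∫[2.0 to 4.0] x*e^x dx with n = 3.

f(x) = x*e^x
a = 2.0, b = 4.0, n = 3
h = (b - a)/n = 0.666667

Trapezoidal rule: (h/2)[f(x₀) + 2f(x₁) + 2f(x₂) + ... + f(xₙ)]

x_0 = 2.0000, f(x_0) = 14.778112, coefficient = 1
x_1 = 2.6667, f(x_1) = 38.378443, coefficient = 2
x_2 = 3.3333, f(x_2) = 93.438750, coefficient = 2
x_3 = 4.0000, f(x_3) = 218.392600, coefficient = 1

I ≈ (0.666667/2) × 496.805097 = 165.601699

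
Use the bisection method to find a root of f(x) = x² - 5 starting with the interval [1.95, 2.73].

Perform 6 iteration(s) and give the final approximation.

f(x) = x² - 5
Initial interval: [1.95, 2.73]

Iteration 1:
  c_1 = (1.950000 + 2.730000)/2 = 2.340000
  f(c_1) = f(2.340000) = 0.475600
  f(a) × f(c) < 0, new interval: [1.950000, 2.340000]
Iteration 2:
  c_2 = (1.950000 + 2.340000)/2 = 2.145000
  f(c_2) = f(2.145000) = -0.398975
  f(a) × f(c) ≥ 0, new interval: [2.145000, 2.340000]
Iteration 3:
  c_3 = (2.145000 + 2.340000)/2 = 2.242500
  f(c_3) = f(2.242500) = 0.028806
  f(a) × f(c) < 0, new interval: [2.145000, 2.242500]
Iteration 4:
  c_4 = (2.145000 + 2.242500)/2 = 2.193750
  f(c_4) = f(2.193750) = -0.187461
  f(a) × f(c) ≥ 0, new interval: [2.193750, 2.242500]
Iteration 5:
  c_5 = (2.193750 + 2.242500)/2 = 2.218125
  f(c_5) = f(2.218125) = -0.079921
  f(a) × f(c) ≥ 0, new interval: [2.218125, 2.242500]
Iteration 6:
  c_6 = (2.218125 + 2.242500)/2 = 2.230312
  f(c_6) = f(2.230312) = -0.025706
  f(a) × f(c) ≥ 0, new interval: [2.230312, 2.242500]

After 6 iteration(s), the approximation is c_6 = 2.230312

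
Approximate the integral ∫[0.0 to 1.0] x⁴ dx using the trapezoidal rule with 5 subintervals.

f(x) = x⁴
a = 0.0, b = 1.0, n = 5
h = (b - a)/n = 0.200000

Trapezoidal rule: (h/2)[f(x₀) + 2f(x₁) + 2f(x₂) + ... + f(xₙ)]

x_0 = 0.0000, f(x_0) = 0.000000, coefficient = 1
x_1 = 0.2000, f(x_1) = 0.001600, coefficient = 2
x_2 = 0.4000, f(x_2) = 0.025600, coefficient = 2
x_3 = 0.6000, f(x_3) = 0.129600, coefficient = 2
x_4 = 0.8000, f(x_4) = 0.409600, coefficient = 2
x_5 = 1.0000, f(x_5) = 1.000000, coefficient = 1

I ≈ (0.200000/2) × 2.132800 = 0.213280
Exact value: 0.200000
Error: 0.013280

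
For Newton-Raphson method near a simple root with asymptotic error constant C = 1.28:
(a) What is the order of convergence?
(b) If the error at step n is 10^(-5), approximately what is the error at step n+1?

(a) Newton-Raphson has quadratic (order 2) convergence near simple roots.
    This means |e_{n+1}| ≈ C|e_n|².

(b) With |e_n| = 10^(-5) and C = 1.28:
    |e_{n+1}| ≈ 1.28 × (10^(-5))² = 1.28 × 10^(-10)

(a) 2 (quadratic); (b) |e_{n+1}| ≈ 1.280e-10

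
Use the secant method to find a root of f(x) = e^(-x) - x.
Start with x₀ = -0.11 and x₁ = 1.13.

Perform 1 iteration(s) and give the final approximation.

f(x) = e^(-x) - x
x₀ = -0.11, x₁ = 1.13

Secant formula: x_{n+1} = x_n - f(x_n)(x_n - x_{n-1})/(f(x_n) - f(x_{n-1}))

Iteration 1:
  f(-0.110000) = 1.226278
  f(1.130000) = -0.806967
  x_2 = 1.130000 - (-0.806967)×(1.130000 - (-0.110000))/(-0.806967 - 1.226278)
       = 0.637861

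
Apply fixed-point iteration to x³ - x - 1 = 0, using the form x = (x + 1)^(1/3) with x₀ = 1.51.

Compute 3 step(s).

Equation: x³ - x - 1 = 0
Fixed-point form: x = (x + 1)^(1/3)
x₀ = 1.51

x_1 = g(1.510000) = 1.359016
x_2 = g(1.359016) = 1.331201
x_3 = g(1.331201) = 1.325948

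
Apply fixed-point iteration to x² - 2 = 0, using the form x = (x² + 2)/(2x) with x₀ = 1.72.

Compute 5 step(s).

Equation: x² - 2 = 0
Fixed-point form: x = (x² + 2)/(2x)
x₀ = 1.72

x_1 = g(1.720000) = 1.441395
x_2 = g(1.441395) = 1.414470
x_3 = g(1.414470) = 1.414214
x_4 = g(1.414214) = 1.414214
x_5 = g(1.414214) = 1.414214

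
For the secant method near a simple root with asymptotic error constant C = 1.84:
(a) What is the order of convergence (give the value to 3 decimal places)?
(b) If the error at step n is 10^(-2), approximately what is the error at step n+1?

(a) Secant method has superlinear convergence with order φ = (1+√5)/2 ≈ 1.618.
    This means |e_{n+1}| ≈ C|e_n|^1.618.

(b) With |e_n| = 10^(-2) and C = 1.84:
    |e_{n+1}| ≈ 1.84 × (10^(-2))^1.618 = 1.84 × 10^(-3.24)

(a) ≈ 1.618 (golden ratio); (b) |e_{n+1}| ≈ 1.068e-03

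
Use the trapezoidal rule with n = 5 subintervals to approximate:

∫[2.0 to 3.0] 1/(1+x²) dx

f(x) = 1/(1+x²)
a = 2.0, b = 3.0, n = 5
h = (b - a)/n = 0.200000

Trapezoidal rule: (h/2)[f(x₀) + 2f(x₁) + 2f(x₂) + ... + f(xₙ)]

x_0 = 2.0000, f(x_0) = 0.200000, coefficient = 1
x_1 = 2.2000, f(x_1) = 0.171233, coefficient = 2
x_2 = 2.4000, f(x_2) = 0.147929, coefficient = 2
x_3 = 2.6000, f(x_3) = 0.128866, coefficient = 2
x_4 = 2.8000, f(x_4) = 0.113122, coefficient = 2
x_5 = 3.0000, f(x_5) = 0.100000, coefficient = 1

I ≈ (0.200000/2) × 1.422300 = 0.142230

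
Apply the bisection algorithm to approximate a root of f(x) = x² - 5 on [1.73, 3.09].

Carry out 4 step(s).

f(x) = x² - 5
Initial interval: [1.73, 3.09]

Iteration 1:
  c_1 = (1.730000 + 3.090000)/2 = 2.410000
  f(c_1) = f(2.410000) = 0.808100
  f(a) × f(c) < 0, new interval: [1.730000, 2.410000]
Iteration 2:
  c_2 = (1.730000 + 2.410000)/2 = 2.070000
  f(c_2) = f(2.070000) = -0.715100
  f(a) × f(c) ≥ 0, new interval: [2.070000, 2.410000]
Iteration 3:
  c_3 = (2.070000 + 2.410000)/2 = 2.240000
  f(c_3) = f(2.240000) = 0.017600
  f(a) × f(c) < 0, new interval: [2.070000, 2.240000]
Iteration 4:
  c_4 = (2.070000 + 2.240000)/2 = 2.155000
  f(c_4) = f(2.155000) = -0.355975
  f(a) × f(c) ≥ 0, new interval: [2.155000, 2.240000]

After 4 iteration(s), the approximation is c_4 = 2.155000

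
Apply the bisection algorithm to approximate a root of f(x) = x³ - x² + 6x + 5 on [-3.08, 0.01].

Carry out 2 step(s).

f(x) = x³ - x² + 6x + 5
Initial interval: [-3.08, 0.01]

Iteration 1:
  c_1 = (-3.080000 + 0.010000)/2 = -1.535000
  f(c_1) = f(-1.535000) = -10.183030
  f(a) × f(c) ≥ 0, new interval: [-1.535000, 0.010000]
Iteration 2:
  c_2 = (-1.535000 + 0.010000)/2 = -0.762500
  f(c_2) = f(-0.762500) = -0.599729
  f(a) × f(c) ≥ 0, new interval: [-0.762500, 0.010000]

After 2 iteration(s), the approximation is c_2 = -0.762500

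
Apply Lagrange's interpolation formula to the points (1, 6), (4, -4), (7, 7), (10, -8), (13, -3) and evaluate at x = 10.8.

Lagrange interpolation formula:
P(x) = Σ yᵢ × Lᵢ(x)
where Lᵢ(x) = Π_{j≠i} (x - xⱼ)/(xᵢ - xⱼ)

L_0(10.8) = (10.8 - 4)/(1 - 4) × (10.8 - 7)/(1 - 7) × (10.8 - 10)/(1 - 10) × (10.8 - 13)/(1 - 13) = -0.023394
L_1(10.8) = (10.8 - 1)/(4 - 1) × (10.8 - 7)/(4 - 7) × (10.8 - 10)/(4 - 10) × (10.8 - 13)/(4 - 13) = 0.134861
L_2(10.8) = (10.8 - 1)/(7 - 1) × (10.8 - 4)/(7 - 4) × (10.8 - 10)/(7 - 10) × (10.8 - 13)/(7 - 13) = -0.361995
L_3(10.8) = (10.8 - 1)/(10 - 1) × (10.8 - 4)/(10 - 4) × (10.8 - 7)/(10 - 7) × (10.8 - 13)/(10 - 13) = 1.146318
L_4(10.8) = (10.8 - 1)/(13 - 1) × (10.8 - 4)/(13 - 4) × (10.8 - 7)/(13 - 7) × (10.8 - 10)/(13 - 10) = 0.104211

P(10.8) = 6×L_0(10.8) + (-4)×L_1(10.8) + 7×L_2(10.8) + (-8)×L_3(10.8) + (-3)×L_4(10.8)
P(10.8) = -12.696948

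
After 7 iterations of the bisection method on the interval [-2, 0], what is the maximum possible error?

Bisection error bound: |error| ≤ (b-a)/2^n
|error| ≤ (0 - (-2))/2^7 = 2/2^7
|error| ≤ 0.0156250000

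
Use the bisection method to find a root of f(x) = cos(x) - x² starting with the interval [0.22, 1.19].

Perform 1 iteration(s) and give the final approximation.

f(x) = cos(x) - x²
Initial interval: [0.22, 1.19]

Iteration 1:
  c_1 = (0.220000 + 1.190000)/2 = 0.705000
  f(c_1) = f(0.705000) = 0.264587
  f(a) × f(c) ≥ 0, new interval: [0.705000, 1.190000]

After 1 iteration(s), the approximation is c_1 = 0.705000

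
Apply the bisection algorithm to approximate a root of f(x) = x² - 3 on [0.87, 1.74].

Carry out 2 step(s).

f(x) = x² - 3
Initial interval: [0.87, 1.74]

Iteration 1:
  c_1 = (0.870000 + 1.740000)/2 = 1.305000
  f(c_1) = f(1.305000) = -1.296975
  f(a) × f(c) ≥ 0, new interval: [1.305000, 1.740000]
Iteration 2:
  c_2 = (1.305000 + 1.740000)/2 = 1.522500
  f(c_2) = f(1.522500) = -0.681994
  f(a) × f(c) ≥ 0, new interval: [1.522500, 1.740000]

After 2 iteration(s), the approximation is c_2 = 1.522500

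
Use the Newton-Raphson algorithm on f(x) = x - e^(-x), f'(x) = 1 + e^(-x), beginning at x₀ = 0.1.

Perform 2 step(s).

f(x) = x - e^(-x)
f'(x) = 1 + e^(-x)
x₀ = 0.1

Newton-Raphson formula: x_{n+1} = x_n - f(x_n)/f'(x_n)

Iteration 1:
  f(0.100000) = -0.804837
  f'(0.100000) = 1.904837
  x_1 = 0.100000 - (-0.804837)/1.904837 = 0.522523
Iteration 2:
  f(0.522523) = -0.070500
  f'(0.522523) = 1.593023
  x_2 = 0.522523 - (-0.070500)/1.593023 = 0.566778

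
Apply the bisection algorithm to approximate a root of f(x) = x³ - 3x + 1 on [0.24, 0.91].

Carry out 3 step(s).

f(x) = x³ - 3x + 1
Initial interval: [0.24, 0.91]

Iteration 1:
  c_1 = (0.240000 + 0.910000)/2 = 0.575000
  f(c_1) = f(0.575000) = -0.534891
  f(a) × f(c) < 0, new interval: [0.240000, 0.575000]
Iteration 2:
  c_2 = (0.240000 + 0.575000)/2 = 0.407500
  f(c_2) = f(0.407500) = -0.154832
  f(a) × f(c) < 0, new interval: [0.240000, 0.407500]
Iteration 3:
  c_3 = (0.240000 + 0.407500)/2 = 0.323750
  f(c_3) = f(0.323750) = 0.062684
  f(a) × f(c) ≥ 0, new interval: [0.323750, 0.407500]

After 3 iteration(s), the approximation is c_3 = 0.323750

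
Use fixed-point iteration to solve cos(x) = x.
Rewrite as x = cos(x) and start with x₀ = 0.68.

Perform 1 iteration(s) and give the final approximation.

Equation: cos(x) = x
Fixed-point form: x = cos(x)
x₀ = 0.68

x_1 = g(0.680000) = 0.777573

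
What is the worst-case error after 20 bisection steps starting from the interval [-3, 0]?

Bisection error bound: |error| ≤ (b-a)/2^n
|error| ≤ (0 - (-3))/2^20 = 3/2^20
|error| ≤ 0.0000028610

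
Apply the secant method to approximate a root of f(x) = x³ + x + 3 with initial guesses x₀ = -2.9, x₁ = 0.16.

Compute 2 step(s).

f(x) = x³ + x + 3
x₀ = -2.9, x₁ = 0.16

Secant formula: x_{n+1} = x_n - f(x_n)(x_n - x_{n-1})/(f(x_n) - f(x_{n-1}))

Iteration 1:
  f(-2.900000) = -24.289000
  f(0.160000) = 3.164096
  x_2 = 0.160000 - 3.164096×(0.160000 - (-2.900000))/(3.164096 - (-24.289000))
       = -0.192679
Iteration 2:
  f(0.160000) = 3.164096
  f(-0.192679) = 2.800168
  x_3 = -0.192679 - 2.800168×(-0.192679 - 0.160000)/(2.800168 - 3.164096)
       = -2.906292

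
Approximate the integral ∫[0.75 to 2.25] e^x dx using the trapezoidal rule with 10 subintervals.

f(x) = e^x
a = 0.75, b = 2.25, n = 10
h = (b - a)/n = 0.150000

Trapezoidal rule: (h/2)[f(x₀) + 2f(x₁) + 2f(x₂) + ... + f(xₙ)]

x_0 = 0.7500, f(x_0) = 2.117000, coefficient = 1
x_1 = 0.9000, f(x_1) = 2.459603, coefficient = 2
x_2 = 1.0500, f(x_2) = 2.857651, coefficient = 2
x_3 = 1.2000, f(x_3) = 3.320117, coefficient = 2
x_4 = 1.3500, f(x_4) = 3.857426, coefficient = 2
x_5 = 1.5000, f(x_5) = 4.481689, coefficient = 2
x_6 = 1.6500, f(x_6) = 5.206980, coefficient = 2
x_7 = 1.8000, f(x_7) = 6.049647, coefficient = 2
x_8 = 1.9500, f(x_8) = 7.028688, coefficient = 2
x_9 = 2.1000, f(x_9) = 8.166170, coefficient = 2
x_10 = 2.2500, f(x_10) = 9.487736, coefficient = 1

I ≈ (0.150000/2) × 98.460677 = 7.384551
Exact value: 7.370736
Error: 0.013815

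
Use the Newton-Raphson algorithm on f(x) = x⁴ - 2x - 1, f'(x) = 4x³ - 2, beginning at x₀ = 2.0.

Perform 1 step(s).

f(x) = x⁴ - 2x - 1
f'(x) = 4x³ - 2
x₀ = 2.0

Newton-Raphson formula: x_{n+1} = x_n - f(x_n)/f'(x_n)

Iteration 1:
  f(2.000000) = 11.000000
  f'(2.000000) = 30.000000
  x_1 = 2.000000 - 11.000000/30.000000 = 1.633333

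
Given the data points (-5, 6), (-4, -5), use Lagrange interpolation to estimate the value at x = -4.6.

Lagrange interpolation formula:
P(x) = Σ yᵢ × Lᵢ(x)
where Lᵢ(x) = Π_{j≠i} (x - xⱼ)/(xᵢ - xⱼ)

L_0(-4.6) = (-4.6 - (-4))/(-5 - (-4)) = 0.600000
L_1(-4.6) = (-4.6 - (-5))/(-4 - (-5)) = 0.400000

P(-4.6) = 6×L_0(-4.6) + (-5)×L_1(-4.6)
P(-4.6) = 1.600000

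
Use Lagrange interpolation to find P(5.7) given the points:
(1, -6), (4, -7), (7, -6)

Lagrange interpolation formula:
P(x) = Σ yᵢ × Lᵢ(x)
where Lᵢ(x) = Π_{j≠i} (x - xⱼ)/(xᵢ - xⱼ)

L_0(5.7) = (5.7 - 4)/(1 - 4) × (5.7 - 7)/(1 - 7) = -0.122778
L_1(5.7) = (5.7 - 1)/(4 - 1) × (5.7 - 7)/(4 - 7) = 0.678889
L_2(5.7) = (5.7 - 1)/(7 - 1) × (5.7 - 4)/(7 - 4) = 0.443889

P(5.7) = (-6)×L_0(5.7) + (-7)×L_1(5.7) + (-6)×L_2(5.7)
P(5.7) = -6.678889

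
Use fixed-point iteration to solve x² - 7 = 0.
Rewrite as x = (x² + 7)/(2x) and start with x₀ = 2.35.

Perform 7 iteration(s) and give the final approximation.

Equation: x² - 7 = 0
Fixed-point form: x = (x² + 7)/(2x)
x₀ = 2.35

x_1 = g(2.350000) = 2.664362
x_2 = g(2.664362) = 2.645816
x_3 = g(2.645816) = 2.645751
x_4 = g(2.645751) = 2.645751
x_5 = g(2.645751) = 2.645751
x_6 = g(2.645751) = 2.645751
x_7 = g(2.645751) = 2.645751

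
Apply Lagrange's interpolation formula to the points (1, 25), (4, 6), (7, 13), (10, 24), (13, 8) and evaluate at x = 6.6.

Lagrange interpolation formula:
P(x) = Σ yᵢ × Lᵢ(x)
where Lᵢ(x) = Π_{j≠i} (x - xⱼ)/(xᵢ - xⱼ)

L_0(6.6) = (6.6 - 4)/(1 - 4) × (6.6 - 7)/(1 - 7) × (6.6 - 10)/(1 - 10) × (6.6 - 13)/(1 - 13) = -0.011641
L_1(6.6) = (6.6 - 1)/(4 - 1) × (6.6 - 7)/(4 - 7) × (6.6 - 10)/(4 - 10) × (6.6 - 13)/(4 - 13) = 0.100293
L_2(6.6) = (6.6 - 1)/(7 - 1) × (6.6 - 4)/(7 - 4) × (6.6 - 10)/(7 - 10) × (6.6 - 13)/(7 - 13) = 0.977857
L_3(6.6) = (6.6 - 1)/(10 - 1) × (6.6 - 4)/(10 - 4) × (6.6 - 7)/(10 - 7) × (6.6 - 13)/(10 - 13) = -0.076695
L_4(6.6) = (6.6 - 1)/(13 - 1) × (6.6 - 4)/(13 - 4) × (6.6 - 7)/(13 - 7) × (6.6 - 10)/(13 - 10) = 0.010186

P(6.6) = 25×L_0(6.6) + 6×L_1(6.6) + 13×L_2(6.6) + 24×L_3(6.6) + 8×L_4(6.6)
P(6.6) = 11.263684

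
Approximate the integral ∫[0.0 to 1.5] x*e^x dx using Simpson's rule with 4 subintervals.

f(x) = x*e^x
a = 0.0, b = 1.5, n = 4
h = (b - a)/n = 0.375000

Simpson's rule: (h/3)[f(x₀) + 4f(x₁) + 2f(x₂) + ... + f(xₙ)]

x_0 = 0.0000, f(x_0) = 0.000000, coefficient = 1
x_1 = 0.3750, f(x_1) = 0.545622, coefficient = 4
x_2 = 0.7500, f(x_2) = 1.587750, coefficient = 2
x_3 = 1.1250, f(x_3) = 3.465244, coefficient = 4
x_4 = 1.5000, f(x_4) = 6.722534, coefficient = 1

I ≈ (0.375000/3) × 25.941497 = 3.242687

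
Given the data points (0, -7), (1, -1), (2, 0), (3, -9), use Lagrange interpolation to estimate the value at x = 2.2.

Lagrange interpolation formula:
P(x) = Σ yᵢ × Lᵢ(x)
where Lᵢ(x) = Π_{j≠i} (x - xⱼ)/(xᵢ - xⱼ)

L_0(2.2) = (2.2 - 1)/(0 - 1) × (2.2 - 2)/(0 - 2) × (2.2 - 3)/(0 - 3) = 0.032000
L_1(2.2) = (2.2 - 0)/(1 - 0) × (2.2 - 2)/(1 - 2) × (2.2 - 3)/(1 - 3) = -0.176000
L_2(2.2) = (2.2 - 0)/(2 - 0) × (2.2 - 1)/(2 - 1) × (2.2 - 3)/(2 - 3) = 1.056000
L_3(2.2) = (2.2 - 0)/(3 - 0) × (2.2 - 1)/(3 - 1) × (2.2 - 2)/(3 - 2) = 0.088000

P(2.2) = (-7)×L_0(2.2) + (-1)×L_1(2.2) + 0×L_2(2.2) + (-9)×L_3(2.2)
P(2.2) = -0.840000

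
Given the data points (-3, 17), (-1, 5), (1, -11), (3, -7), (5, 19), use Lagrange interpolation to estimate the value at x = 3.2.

Lagrange interpolation formula:
P(x) = Σ yᵢ × Lᵢ(x)
where Lᵢ(x) = Π_{j≠i} (x - xⱼ)/(xᵢ - xⱼ)

L_0(3.2) = (3.2 - (-1))/(-3 - (-1)) × (3.2 - 1)/(-3 - 1) × (3.2 - 3)/(-3 - 3) × (3.2 - 5)/(-3 - 5) = -0.008663
L_1(3.2) = (3.2 - (-3))/(-1 - (-3)) × (3.2 - 1)/(-1 - 1) × (3.2 - 3)/(-1 - 3) × (3.2 - 5)/(-1 - 5) = 0.051150
L_2(3.2) = (3.2 - (-3))/(1 - (-3)) × (3.2 - (-1))/(1 - (-1)) × (3.2 - 3)/(1 - 3) × (3.2 - 5)/(1 - 5) = -0.146475
L_3(3.2) = (3.2 - (-3))/(3 - (-3)) × (3.2 - (-1))/(3 - (-1)) × (3.2 - 1)/(3 - 1) × (3.2 - 5)/(3 - 5) = 1.074150
L_4(3.2) = (3.2 - (-3))/(5 - (-3)) × (3.2 - (-1))/(5 - (-1)) × (3.2 - 1)/(5 - 1) × (3.2 - 3)/(5 - 3) = 0.029838

P(3.2) = 17×L_0(3.2) + 5×L_1(3.2) + (-11)×L_2(3.2) + (-7)×L_3(3.2) + 19×L_4(3.2)
P(3.2) = -5.232425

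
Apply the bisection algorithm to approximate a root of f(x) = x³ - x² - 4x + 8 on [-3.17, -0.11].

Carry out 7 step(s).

f(x) = x³ - x² - 4x + 8
Initial interval: [-3.17, -0.11]

Iteration 1:
  c_1 = (-3.170000 + (-0.110000))/2 = -1.640000
  f(c_1) = f(-1.640000) = 7.459456
  f(a) × f(c) < 0, new interval: [-3.170000, -1.640000]
Iteration 2:
  c_2 = (-3.170000 + (-1.640000))/2 = -2.405000
  f(c_2) = f(-2.405000) = -2.074605
  f(a) × f(c) ≥ 0, new interval: [-2.405000, -1.640000]
Iteration 3:
  c_3 = (-2.405000 + (-1.640000))/2 = -2.022500
  f(c_3) = f(-2.022500) = 3.726445
  f(a) × f(c) < 0, new interval: [-2.405000, -2.022500]
Iteration 4:
  c_4 = (-2.405000 + (-2.022500))/2 = -2.213750
  f(c_4) = f(-2.213750) = 1.105411
  f(a) × f(c) < 0, new interval: [-2.405000, -2.213750]
Iteration 5:
  c_5 = (-2.405000 + (-2.213750))/2 = -2.309375
  f(c_5) = f(-2.309375) = -0.412101
  f(a) × f(c) ≥ 0, new interval: [-2.309375, -2.213750]
Iteration 6:
  c_6 = (-2.309375 + (-2.213750))/2 = -2.261563
  f(c_6) = f(-2.261563) = 0.364451
  f(a) × f(c) < 0, new interval: [-2.309375, -2.261563]
Iteration 7:
  c_7 = (-2.309375 + (-2.261563))/2 = -2.285469
  f(c_7) = f(-2.285469) = -0.019335
  f(a) × f(c) ≥ 0, new interval: [-2.285469, -2.261563]

After 7 iteration(s), the approximation is c_7 = -2.285469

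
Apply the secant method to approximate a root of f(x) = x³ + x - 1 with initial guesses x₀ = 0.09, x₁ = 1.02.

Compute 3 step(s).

f(x) = x³ + x - 1
x₀ = 0.09, x₁ = 1.02

Secant formula: x_{n+1} = x_n - f(x_n)(x_n - x_{n-1})/(f(x_n) - f(x_{n-1}))

Iteration 1:
  f(0.090000) = -0.909271
  f(1.020000) = 1.081208
  x_2 = 1.020000 - 1.081208×(1.020000 - 0.090000)/(1.081208 - (-0.909271))
       = 0.514833
Iteration 2:
  f(1.020000) = 1.081208
  f(0.514833) = -0.348708
  x_3 = 0.514833 - (-0.348708)×(0.514833 - 1.020000)/(-0.348708 - 1.081208)
       = 0.638026
Iteration 3:
  f(0.514833) = -0.348708
  f(0.638026) = -0.102247
  x_4 = 0.638026 - (-0.102247)×(0.638026 - 0.514833)/(-0.102247 - (-0.348708))
       = 0.689134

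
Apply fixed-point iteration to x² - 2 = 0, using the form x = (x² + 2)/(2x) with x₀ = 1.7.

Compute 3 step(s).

Equation: x² - 2 = 0
Fixed-point form: x = (x² + 2)/(2x)
x₀ = 1.7

x_1 = g(1.700000) = 1.438235
x_2 = g(1.438235) = 1.414414
x_3 = g(1.414414) = 1.414214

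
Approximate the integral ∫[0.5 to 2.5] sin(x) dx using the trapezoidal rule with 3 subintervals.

f(x) = sin(x)
a = 0.5, b = 2.5, n = 3
h = (b - a)/n = 0.666667

Trapezoidal rule: (h/2)[f(x₀) + 2f(x₁) + 2f(x₂) + ... + f(xₙ)]

x_0 = 0.5000, f(x_0) = 0.479426, coefficient = 1
x_1 = 1.1667, f(x_1) = 0.919445, coefficient = 2
x_2 = 1.8333, f(x_2) = 0.965735, coefficient = 2
x_3 = 2.5000, f(x_3) = 0.598472, coefficient = 1

I ≈ (0.666667/2) × 4.848257 = 1.616086
Exact value: 1.678726
Error: 0.062641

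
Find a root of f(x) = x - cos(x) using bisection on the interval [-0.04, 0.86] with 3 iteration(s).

f(x) = x - cos(x)
Initial interval: [-0.04, 0.86]

Iteration 1:
  c_1 = (-0.040000 + 0.860000)/2 = 0.410000
  f(c_1) = f(0.410000) = -0.507121
  f(a) × f(c) ≥ 0, new interval: [0.410000, 0.860000]
Iteration 2:
  c_2 = (0.410000 + 0.860000)/2 = 0.635000
  f(c_2) = f(0.635000) = -0.170072
  f(a) × f(c) ≥ 0, new interval: [0.635000, 0.860000]
Iteration 3:
  c_3 = (0.635000 + 0.860000)/2 = 0.747500
  f(c_3) = f(0.747500) = 0.014109
  f(a) × f(c) < 0, new interval: [0.635000, 0.747500]

After 3 iteration(s), the approximation is c_3 = 0.747500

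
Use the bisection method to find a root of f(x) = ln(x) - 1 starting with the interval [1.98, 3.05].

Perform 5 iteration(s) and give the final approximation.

f(x) = ln(x) - 1
Initial interval: [1.98, 3.05]

Iteration 1:
  c_1 = (1.980000 + 3.050000)/2 = 2.515000
  f(c_1) = f(2.515000) = -0.077727
  f(a) × f(c) ≥ 0, new interval: [2.515000, 3.050000]
Iteration 2:
  c_2 = (2.515000 + 3.050000)/2 = 2.782500
  f(c_2) = f(2.782500) = 0.023350
  f(a) × f(c) < 0, new interval: [2.515000, 2.782500]
Iteration 3:
  c_3 = (2.515000 + 2.782500)/2 = 2.648750
  f(c_3) = f(2.648750) = -0.025912
  f(a) × f(c) ≥ 0, new interval: [2.648750, 2.782500]
Iteration 4:
  c_4 = (2.648750 + 2.782500)/2 = 2.715625
  f(c_4) = f(2.715625) = -0.000978
  f(a) × f(c) ≥ 0, new interval: [2.715625, 2.782500]
Iteration 5:
  c_5 = (2.715625 + 2.782500)/2 = 2.749062
  f(c_5) = f(2.749062) = 0.011260
  f(a) × f(c) < 0, new interval: [2.715625, 2.749062]

After 5 iteration(s), the approximation is c_5 = 2.749062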